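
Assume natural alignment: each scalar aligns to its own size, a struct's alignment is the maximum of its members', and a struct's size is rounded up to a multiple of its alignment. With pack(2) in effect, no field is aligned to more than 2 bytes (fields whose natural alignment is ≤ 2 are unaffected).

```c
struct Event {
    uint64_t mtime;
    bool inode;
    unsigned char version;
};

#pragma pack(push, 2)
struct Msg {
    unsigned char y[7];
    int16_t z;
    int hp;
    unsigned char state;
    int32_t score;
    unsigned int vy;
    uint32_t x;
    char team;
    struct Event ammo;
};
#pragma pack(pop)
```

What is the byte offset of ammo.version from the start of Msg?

39

Event: mtime at 0 (size 8, align 8) → ends 8; inode at 8 (size 1, align 1) → ends 9; version at 9 (size 1, align 1) → ends 10; tail pad 6 to reach multiple of 8; total 16 bytes, alignment 8
y at 0 (size 7, align 1) → ends 7
pad 1 to align 2 for z
z at 8 (size 2, align 2) → ends 10
hp at 10 (size 4, align 2) → ends 14
state at 14 (size 1, align 1) → ends 15
pad 1 to align 2 for score
score at 16 (size 4, align 2) → ends 20
vy at 20 (size 4, align 2) → ends 24
x at 24 (size 4, align 2) → ends 28
team at 28 (size 1, align 1) → ends 29
pad 1 to align 2 for ammo
ammo at 30 (size 16, align 2) → ends 46
within Event: version at 9
30 + 9 = 39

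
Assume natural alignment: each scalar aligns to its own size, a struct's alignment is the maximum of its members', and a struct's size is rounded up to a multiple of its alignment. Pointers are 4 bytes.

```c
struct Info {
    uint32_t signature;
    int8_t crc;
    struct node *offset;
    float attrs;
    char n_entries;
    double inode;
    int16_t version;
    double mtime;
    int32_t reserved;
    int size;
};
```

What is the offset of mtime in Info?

40

@0: signature [4B, align 4] → 4
@4: crc [1B, align 1] → 5
+3 pad (align 4)
@8: offset [4B, align 4] → 12
@12: attrs [4B, align 4] → 16
@16: n_entries [1B, align 1] → 17
+7 pad (align 8)
@24: inode [8B, align 8] → 32
@32: version [2B, align 2] → 34
+6 pad (align 8)
@40: mtime [8B, align 8] → 48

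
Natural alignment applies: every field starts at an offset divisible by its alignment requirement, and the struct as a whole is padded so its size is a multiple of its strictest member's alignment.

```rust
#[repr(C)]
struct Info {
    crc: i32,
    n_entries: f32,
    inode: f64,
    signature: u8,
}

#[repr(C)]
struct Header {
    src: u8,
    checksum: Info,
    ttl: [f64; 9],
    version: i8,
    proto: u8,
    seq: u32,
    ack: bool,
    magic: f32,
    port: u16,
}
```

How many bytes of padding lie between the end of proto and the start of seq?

Info: crc at 0 (size 4, align 4) → ends 4; n_entries at 4 (size 4, align 4) → ends 8; inode at 8 (size 8, align 8) → ends 16; signature at 16 (size 1, align 1) → ends 17; tail pad 7 to reach multiple of 8; total 24 bytes, alignment 8
src at 0 (size 1, align 1) → ends 1
pad 7 to align 8 for checksum
checksum at 8 (size 24, align 8) → ends 32
ttl at 32 (size 72, align 8) → ends 104
version at 104 (size 1, align 1) → ends 105
proto at 105 (size 1, align 1) → ends 106
pad 2 to align 4 for seq
seq at 108 (size 4, align 4) → ends 112

2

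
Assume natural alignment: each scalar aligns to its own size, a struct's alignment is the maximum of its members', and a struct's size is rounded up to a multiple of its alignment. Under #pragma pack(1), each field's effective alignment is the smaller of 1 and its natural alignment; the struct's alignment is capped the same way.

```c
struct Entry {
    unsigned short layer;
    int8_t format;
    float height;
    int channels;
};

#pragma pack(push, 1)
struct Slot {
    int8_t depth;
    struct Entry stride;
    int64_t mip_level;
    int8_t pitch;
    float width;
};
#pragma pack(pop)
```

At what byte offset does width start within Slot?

22

Entry: layer at 0 (size 2, align 2) → ends 2; format at 2 (size 1, align 1) → ends 3; pad 1 to align 4 for height; height at 4 (size 4, align 4) → ends 8; channels at 8 (size 4, align 4) → ends 12; total 12 bytes, alignment 4
depth at 0 (size 1, align 1) → ends 1
stride at 1 (size 12, align 1) → ends 13
mip_level at 13 (size 8, align 1) → ends 21
pitch at 21 (size 1, align 1) → ends 22
width at 22 (size 4, align 1) → ends 26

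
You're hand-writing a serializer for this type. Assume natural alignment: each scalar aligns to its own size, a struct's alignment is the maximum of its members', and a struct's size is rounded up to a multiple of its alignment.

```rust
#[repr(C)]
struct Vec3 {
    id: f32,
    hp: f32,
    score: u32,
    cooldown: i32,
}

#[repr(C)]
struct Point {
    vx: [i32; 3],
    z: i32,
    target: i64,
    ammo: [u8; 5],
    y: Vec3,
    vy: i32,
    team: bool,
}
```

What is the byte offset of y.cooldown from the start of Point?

44

Vec3: @0: id [4B, align 4] → 4; @4: hp [4B, align 4] → 8; @8: score [4B, align 4] → 12; @12: cooldown [4B, align 4] → 16; size 16, align 4
@0: vx [12B, align 4] → 12
@12: z [4B, align 4] → 16
@16: target [8B, align 8] → 24
@24: ammo [5B, align 1] → 29
+3 pad (align 4)
@32: y [16B, align 4] → 48
within Vec3: cooldown at 12
32 + 12 = 44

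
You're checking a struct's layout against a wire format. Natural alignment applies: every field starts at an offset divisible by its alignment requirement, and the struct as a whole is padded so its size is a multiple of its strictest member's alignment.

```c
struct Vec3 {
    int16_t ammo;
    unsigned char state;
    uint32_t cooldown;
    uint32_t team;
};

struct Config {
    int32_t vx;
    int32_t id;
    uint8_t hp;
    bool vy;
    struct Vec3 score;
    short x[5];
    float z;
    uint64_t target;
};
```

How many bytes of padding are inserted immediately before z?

Vec3: @0: ammo [2B, align 2] → 2; @2: state [1B, align 1] → 3; +1 pad (align 4); @4: cooldown [4B, align 4] → 8; @8: team [4B, align 4] → 12; size 12, align 4
@0: vx [4B, align 4] → 4
@4: id [4B, align 4] → 8
@8: hp [1B, align 1] → 9
@9: vy [1B, align 1] → 10
+2 pad (align 4)
@12: score [12B, align 4] → 24
@24: x [10B, align 2] → 34
+2 pad (align 4)
@36: z [4B, align 4] → 40

2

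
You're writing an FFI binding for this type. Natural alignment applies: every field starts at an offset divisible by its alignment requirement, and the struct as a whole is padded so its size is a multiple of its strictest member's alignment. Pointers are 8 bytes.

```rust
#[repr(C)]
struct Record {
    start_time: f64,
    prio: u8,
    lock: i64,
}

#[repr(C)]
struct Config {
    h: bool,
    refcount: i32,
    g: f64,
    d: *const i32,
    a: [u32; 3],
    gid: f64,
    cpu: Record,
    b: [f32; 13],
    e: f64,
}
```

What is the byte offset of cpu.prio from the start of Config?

56

Record: start_time at 0 (size 8, align 8) → ends 8; prio at 8 (size 1, align 1) → ends 9; pad 7 to align 8 for lock; lock at 16 (size 8, align 8) → ends 24; total 24 bytes, alignment 8
h at 0 (size 1, align 1) → ends 1
pad 3 to align 4 for refcount
refcount at 4 (size 4, align 4) → ends 8
g at 8 (size 8, align 8) → ends 16
d at 16 (size 8, align 8) → ends 24
a at 24 (size 12, align 4) → ends 36
pad 4 to align 8 for gid
gid at 40 (size 8, align 8) → ends 48
cpu at 48 (size 24, align 8) → ends 72
within Record: prio at 8
48 + 8 = 56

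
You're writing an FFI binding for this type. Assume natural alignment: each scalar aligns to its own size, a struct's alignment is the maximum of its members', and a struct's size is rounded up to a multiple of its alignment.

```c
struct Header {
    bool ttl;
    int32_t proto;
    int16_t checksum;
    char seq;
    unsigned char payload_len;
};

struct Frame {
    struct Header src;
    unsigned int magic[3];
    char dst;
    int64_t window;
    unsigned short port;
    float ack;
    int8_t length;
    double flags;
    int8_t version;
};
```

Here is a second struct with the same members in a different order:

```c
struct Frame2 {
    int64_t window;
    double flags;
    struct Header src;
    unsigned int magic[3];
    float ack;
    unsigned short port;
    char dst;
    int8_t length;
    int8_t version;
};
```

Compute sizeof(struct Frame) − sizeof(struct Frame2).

16

Header: @0: ttl [1B, align 1] → 1; +3 pad (align 4); @4: proto [4B, align 4] → 8; @8: checksum [2B, align 2] → 10; @10: seq [1B, align 1] → 11; @11: payload_len [1B, align 1] → 12; size 12, align 4
@0: src [12B, align 4] → 12
@12: magic [12B, align 4] → 24
@24: dst [1B, align 1] → 25
+7 pad (align 8)
@32: window [8B, align 8] → 40
@40: port [2B, align 2] → 42
+2 pad (align 4)
@44: ack [4B, align 4] → 48
@48: length [1B, align 1] → 49
+7 pad (align 8)
@56: flags [8B, align 8] → 64
@64: version [1B, align 1] → 65
+7 tail pad (align 8)
size 72, align 8
— Frame2 —
@0: window [8B, align 8] → 8
@8: flags [8B, align 8] → 16
@16: src [12B, align 4] → 28
@28: magic [12B, align 4] → 40
@40: ack [4B, align 4] → 44
@44: port [2B, align 2] → 46
@46: dst [1B, align 1] → 47
@47: length [1B, align 1] → 48
@48: version [1B, align 1] → 49
+7 tail pad (align 8)
size 56, align 8
72 − 56 = 16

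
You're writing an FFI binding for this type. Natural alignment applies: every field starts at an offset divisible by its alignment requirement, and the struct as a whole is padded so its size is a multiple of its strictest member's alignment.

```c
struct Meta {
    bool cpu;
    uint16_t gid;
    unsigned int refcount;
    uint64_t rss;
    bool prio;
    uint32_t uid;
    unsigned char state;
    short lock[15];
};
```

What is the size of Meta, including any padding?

56 bytes

cpu at 0 (size 1, align 1) → ends 1
pad 1 to align 2 for gid
gid at 2 (size 2, align 2) → ends 4
refcount at 4 (size 4, align 4) → ends 8
rss at 8 (size 8, align 8) → ends 16
prio at 16 (size 1, align 1) → ends 17
pad 3 to align 4 for uid
uid at 20 (size 4, align 4) → ends 24
state at 24 (size 1, align 1) → ends 25
pad 1 to align 2 for lock
lock at 26 (size 30, align 2) → ends 56
total 56 bytes, alignment 8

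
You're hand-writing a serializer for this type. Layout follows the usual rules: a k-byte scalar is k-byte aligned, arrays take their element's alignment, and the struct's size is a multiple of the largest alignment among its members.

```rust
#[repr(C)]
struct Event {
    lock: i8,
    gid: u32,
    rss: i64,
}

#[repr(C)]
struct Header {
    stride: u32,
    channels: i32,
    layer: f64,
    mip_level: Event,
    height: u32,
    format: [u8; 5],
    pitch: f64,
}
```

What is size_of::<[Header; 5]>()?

Event: 0..1  lock  (1B, 1-aligned); 1..4  -- padding (3B); 4..8  gid  (4B, 4-aligned); 8..16  rss  (8B, 8-aligned); sizeof = 16, alignof = 8
0..4  stride  (4B, 4-aligned)
4..8  channels  (4B, 4-aligned)
8..16  layer  (8B, 8-aligned)
16..32  mip_level  (16B, 8-aligned)
32..36  height  (4B, 4-aligned)
36..41  format  (5B, 1-aligned)
41..48  -- padding (7B)
48..56  pitch  (8B, 8-aligned)
sizeof = 56, alignof = 8
array of 5: 5 × 56 = 280

280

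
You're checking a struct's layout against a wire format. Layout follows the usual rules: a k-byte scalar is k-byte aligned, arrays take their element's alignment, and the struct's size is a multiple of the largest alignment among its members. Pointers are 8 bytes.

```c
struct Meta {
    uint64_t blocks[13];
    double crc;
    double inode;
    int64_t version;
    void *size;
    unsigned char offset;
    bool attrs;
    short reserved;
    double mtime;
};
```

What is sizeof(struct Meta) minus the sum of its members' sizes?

4

0..104  blocks  (104B, 8-aligned)
104..112  crc  (8B, 8-aligned)
112..120  inode  (8B, 8-aligned)
120..128  version  (8B, 8-aligned)
128..136  size  (8B, 8-aligned)
136..137  offset  (1B, 1-aligned)
137..138  attrs  (1B, 1-aligned)
138..140  reserved  (2B, 2-aligned)
140..144  -- padding (4B)
144..152  mtime  (8B, 8-aligned)
sizeof = 152, alignof = 8
data bytes 148, size 152 → padding 4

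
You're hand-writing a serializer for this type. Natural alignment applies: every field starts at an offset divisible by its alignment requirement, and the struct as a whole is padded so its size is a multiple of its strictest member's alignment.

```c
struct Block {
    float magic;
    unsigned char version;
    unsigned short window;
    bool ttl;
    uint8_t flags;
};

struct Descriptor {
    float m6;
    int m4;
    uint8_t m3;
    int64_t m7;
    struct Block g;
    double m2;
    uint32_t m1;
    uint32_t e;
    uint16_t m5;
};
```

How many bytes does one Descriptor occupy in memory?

Block: @0: magic [4B, align 4] → 4; @4: version [1B, align 1] → 5; +1 pad (align 2); @6: window [2B, align 2] → 8; @8: ttl [1B, align 1] → 9; @9: flags [1B, align 1] → 10; +2 tail pad (align 4); size 12, align 4
@0: m6 [4B, align 4] → 4
@4: m4 [4B, align 4] → 8
@8: m3 [1B, align 1] → 9
+7 pad (align 8)
@16: m7 [8B, align 8] → 24
@24: g [12B, align 4] → 36
+4 pad (align 8)
@40: m2 [8B, align 8] → 48
@48: m1 [4B, align 4] → 52
@52: e [4B, align 4] → 56
@56: m5 [2B, align 2] → 58
+6 tail pad (align 8)
size 64, align 8

64 bytes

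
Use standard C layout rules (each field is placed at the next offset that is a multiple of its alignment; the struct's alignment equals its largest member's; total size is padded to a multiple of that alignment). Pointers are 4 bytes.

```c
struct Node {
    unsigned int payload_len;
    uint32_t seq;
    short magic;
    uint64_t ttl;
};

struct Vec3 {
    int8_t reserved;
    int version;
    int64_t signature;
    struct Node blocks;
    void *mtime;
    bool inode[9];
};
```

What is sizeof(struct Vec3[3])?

Node: @0: payload_len [4B, align 4] → 4; @4: seq [4B, align 4] → 8; @8: magic [2B, align 2] → 10; +6 pad (align 8); @16: ttl [8B, align 8] → 24; size 24, align 8
@0: reserved [1B, align 1] → 1
+3 pad (align 4)
@4: version [4B, align 4] → 8
@8: signature [8B, align 8] → 16
@16: blocks [24B, align 8] → 40
@40: mtime [4B, align 4] → 44
@44: inode [9B, align 1] → 53
+3 tail pad (align 8)
size 56, align 8
array of 3: 3 × 56 = 168

168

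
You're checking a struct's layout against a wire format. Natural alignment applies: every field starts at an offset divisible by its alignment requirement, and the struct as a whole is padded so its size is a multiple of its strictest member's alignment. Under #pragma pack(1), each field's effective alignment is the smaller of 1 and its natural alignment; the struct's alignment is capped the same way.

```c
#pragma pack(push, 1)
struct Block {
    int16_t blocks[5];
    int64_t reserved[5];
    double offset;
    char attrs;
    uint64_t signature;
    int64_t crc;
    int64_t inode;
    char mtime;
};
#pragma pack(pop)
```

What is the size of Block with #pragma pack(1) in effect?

84

@0: blocks [10B, align 1] → 10
@10: reserved [40B, align 1] → 50
@50: offset [8B, align 1] → 58
@58: attrs [1B, align 1] → 59
@59: signature [8B, align 1] → 67
@67: crc [8B, align 1] → 75
@75: inode [8B, align 1] → 83
@83: mtime [1B, align 1] → 84
size 84, align 1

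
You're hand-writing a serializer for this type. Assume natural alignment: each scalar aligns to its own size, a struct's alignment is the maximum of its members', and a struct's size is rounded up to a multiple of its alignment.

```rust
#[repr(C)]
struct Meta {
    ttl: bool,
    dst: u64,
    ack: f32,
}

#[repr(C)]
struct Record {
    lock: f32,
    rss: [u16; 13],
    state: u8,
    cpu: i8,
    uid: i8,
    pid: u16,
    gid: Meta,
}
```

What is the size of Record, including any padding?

Meta: @0: ttl [1B, align 1] → 1; +7 pad (align 8); @8: dst [8B, align 8] → 16; @16: ack [4B, align 4] → 20; +4 tail pad (align 8); size 24, align 8
@0: lock [4B, align 4] → 4
@4: rss [26B, align 2] → 30
@30: state [1B, align 1] → 31
@31: cpu [1B, align 1] → 32
@32: uid [1B, align 1] → 33
+1 pad (align 2)
@34: pid [2B, align 2] → 36
+4 pad (align 8)
@40: gid [24B, align 8] → 64
size 64, align 8

64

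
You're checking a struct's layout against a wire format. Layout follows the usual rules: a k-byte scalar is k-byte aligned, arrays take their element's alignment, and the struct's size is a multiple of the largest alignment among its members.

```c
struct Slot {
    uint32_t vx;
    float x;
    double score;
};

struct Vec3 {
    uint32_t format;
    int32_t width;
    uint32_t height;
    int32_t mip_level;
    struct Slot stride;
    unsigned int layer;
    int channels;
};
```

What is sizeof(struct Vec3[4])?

160

Slot: 0..4  vx  (4B, 4-aligned); 4..8  x  (4B, 4-aligned); 8..16  score  (8B, 8-aligned); sizeof = 16, alignof = 8
0..4  format  (4B, 4-aligned)
4..8  width  (4B, 4-aligned)
8..12  height  (4B, 4-aligned)
12..16  mip_level  (4B, 4-aligned)
16..32  stride  (16B, 8-aligned)
32..36  layer  (4B, 4-aligned)
36..40  channels  (4B, 4-aligned)
sizeof = 40, alignof = 8
array of 4: 4 × 40 = 160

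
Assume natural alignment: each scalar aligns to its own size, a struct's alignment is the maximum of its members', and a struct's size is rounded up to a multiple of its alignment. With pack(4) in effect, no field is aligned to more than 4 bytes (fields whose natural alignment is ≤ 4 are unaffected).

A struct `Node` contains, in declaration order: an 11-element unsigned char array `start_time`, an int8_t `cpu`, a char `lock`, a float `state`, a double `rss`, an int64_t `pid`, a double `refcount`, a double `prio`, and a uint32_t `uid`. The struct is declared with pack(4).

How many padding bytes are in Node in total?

3

0..11  start_time  (11B, 1-aligned)
11..12  cpu  (1B, 1-aligned)
12..13  lock  (1B, 1-aligned)
13..16  -- padding (3B)
16..20  state  (4B, 4-aligned)
20..28  rss  (8B, 4-aligned)
28..36  pid  (8B, 4-aligned)
36..44  refcount  (8B, 4-aligned)
44..52  prio  (8B, 4-aligned)
52..56  uid  (4B, 4-aligned)
sizeof = 56, alignof = 4
data bytes 53, size 56 → padding 3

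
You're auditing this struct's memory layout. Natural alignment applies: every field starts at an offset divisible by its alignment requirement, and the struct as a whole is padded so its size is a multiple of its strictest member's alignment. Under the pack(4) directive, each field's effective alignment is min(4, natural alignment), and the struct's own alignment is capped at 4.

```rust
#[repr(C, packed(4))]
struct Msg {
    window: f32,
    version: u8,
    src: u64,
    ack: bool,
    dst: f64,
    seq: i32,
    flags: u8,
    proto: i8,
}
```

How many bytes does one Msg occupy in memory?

@0: window [4B, align 4] → 4
@4: version [1B, align 1] → 5
+3 pad (align 4)
@8: src [8B, align 4] → 16
@16: ack [1B, align 1] → 17
+3 pad (align 4)
@20: dst [8B, align 4] → 28
@28: seq [4B, align 4] → 32
@32: flags [1B, align 1] → 33
@33: proto [1B, align 1] → 34
+2 tail pad (align 4)
size 36, align 4

36 bytes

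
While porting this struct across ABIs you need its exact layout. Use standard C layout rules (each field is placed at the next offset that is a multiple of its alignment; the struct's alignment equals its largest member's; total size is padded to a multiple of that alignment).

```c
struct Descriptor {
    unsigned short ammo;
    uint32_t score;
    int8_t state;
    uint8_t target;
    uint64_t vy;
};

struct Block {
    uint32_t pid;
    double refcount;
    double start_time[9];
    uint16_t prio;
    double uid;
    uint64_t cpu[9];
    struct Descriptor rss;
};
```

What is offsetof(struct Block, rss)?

Descriptor: @0: ammo [2B, align 2] → 2; +2 pad (align 4); @4: score [4B, align 4] → 8; @8: state [1B, align 1] → 9; @9: target [1B, align 1] → 10; +6 pad (align 8); @16: vy [8B, align 8] → 24; size 24, align 8
@0: pid [4B, align 4] → 4
+4 pad (align 8)
@8: refcount [8B, align 8] → 16
@16: start_time [72B, align 8] → 88
@88: prio [2B, align 2] → 90
+6 pad (align 8)
@96: uid [8B, align 8] → 104
@104: cpu [72B, align 8] → 176
@176: rss [24B, align 8] → 200

176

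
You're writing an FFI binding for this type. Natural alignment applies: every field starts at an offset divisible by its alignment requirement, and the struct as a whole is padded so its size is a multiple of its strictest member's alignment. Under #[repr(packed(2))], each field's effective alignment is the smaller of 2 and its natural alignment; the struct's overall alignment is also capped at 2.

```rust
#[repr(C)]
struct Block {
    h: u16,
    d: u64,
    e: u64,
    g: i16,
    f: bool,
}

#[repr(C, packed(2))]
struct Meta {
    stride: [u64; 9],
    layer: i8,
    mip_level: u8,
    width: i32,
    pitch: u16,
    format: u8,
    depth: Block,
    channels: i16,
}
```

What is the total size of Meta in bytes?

Block: 0..2  h  (2B, 2-aligned); 2..8  -- padding (6B); 8..16  d  (8B, 8-aligned); 16..24  e  (8B, 8-aligned); 24..26  g  (2B, 2-aligned); 26..27  f  (1B, 1-aligned); 27..32  -- tail padding (5B); sizeof = 32, alignof = 8
0..72  stride  (72B, 2-aligned)
72..73  layer  (1B, 1-aligned)
73..74  mip_level  (1B, 1-aligned)
74..78  width  (4B, 2-aligned)
78..80  pitch  (2B, 2-aligned)
80..81  format  (1B, 1-aligned)
81..82  -- padding (1B)
82..114  depth  (32B, 2-aligned)
114..116  channels  (2B, 2-aligned)
sizeof = 116, alignof = 2

116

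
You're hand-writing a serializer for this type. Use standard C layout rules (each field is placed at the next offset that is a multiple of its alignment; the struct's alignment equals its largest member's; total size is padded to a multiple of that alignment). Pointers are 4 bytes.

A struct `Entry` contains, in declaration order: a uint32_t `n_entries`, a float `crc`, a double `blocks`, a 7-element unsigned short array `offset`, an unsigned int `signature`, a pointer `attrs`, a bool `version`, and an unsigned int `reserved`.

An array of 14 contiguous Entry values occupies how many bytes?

0..4  n_entries  (4B, 4-aligned)
4..8  crc  (4B, 4-aligned)
8..16  blocks  (8B, 8-aligned)
16..30  offset  (14B, 2-aligned)
30..32  -- padding (2B)
32..36  signature  (4B, 4-aligned)
36..40  attrs  (4B, 4-aligned)
40..41  version  (1B, 1-aligned)
41..44  -- padding (3B)
44..48  reserved  (4B, 4-aligned)
sizeof = 48, alignof = 8
array of 14: 14 × 48 = 672

672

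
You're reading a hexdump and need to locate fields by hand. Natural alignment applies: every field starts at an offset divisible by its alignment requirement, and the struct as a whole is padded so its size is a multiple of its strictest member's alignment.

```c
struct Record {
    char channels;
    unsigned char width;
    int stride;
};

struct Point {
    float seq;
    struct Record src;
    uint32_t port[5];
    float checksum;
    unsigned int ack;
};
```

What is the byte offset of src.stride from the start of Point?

8

Record: @0: channels [1B, align 1] → 1; @1: width [1B, align 1] → 2; +2 pad (align 4); @4: stride [4B, align 4] → 8; size 8, align 4
@0: seq [4B, align 4] → 4
@4: src [8B, align 4] → 12
within Record: stride at 4
4 + 4 = 8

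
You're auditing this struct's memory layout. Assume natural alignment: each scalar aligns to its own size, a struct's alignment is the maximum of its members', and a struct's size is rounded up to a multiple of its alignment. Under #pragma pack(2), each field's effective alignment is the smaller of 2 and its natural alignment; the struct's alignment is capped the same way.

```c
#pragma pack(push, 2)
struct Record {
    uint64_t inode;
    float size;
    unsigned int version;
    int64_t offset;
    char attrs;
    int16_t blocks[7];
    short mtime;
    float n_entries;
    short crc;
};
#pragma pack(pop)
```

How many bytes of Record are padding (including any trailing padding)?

1

@0: inode [8B, align 2] → 8
@8: size [4B, align 2] → 12
@12: version [4B, align 2] → 16
@16: offset [8B, align 2] → 24
@24: attrs [1B, align 1] → 25
+1 pad (align 2)
@26: blocks [14B, align 2] → 40
@40: mtime [2B, align 2] → 42
@42: n_entries [4B, align 2] → 46
@46: crc [2B, align 2] → 48
size 48, align 2
data bytes 47, size 48 → padding 1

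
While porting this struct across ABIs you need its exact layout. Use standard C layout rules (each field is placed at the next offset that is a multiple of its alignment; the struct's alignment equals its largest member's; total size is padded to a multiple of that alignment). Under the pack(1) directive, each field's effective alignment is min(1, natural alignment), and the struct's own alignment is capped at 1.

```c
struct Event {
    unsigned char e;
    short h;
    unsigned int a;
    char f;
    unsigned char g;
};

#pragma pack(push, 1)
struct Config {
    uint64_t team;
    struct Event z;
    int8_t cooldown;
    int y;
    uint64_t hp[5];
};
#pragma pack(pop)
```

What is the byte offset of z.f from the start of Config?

16

Event: 0..1  e  (1B, 1-aligned); 1..2  -- padding (1B); 2..4  h  (2B, 2-aligned); 4..8  a  (4B, 4-aligned); 8..9  f  (1B, 1-aligned); 9..10  g  (1B, 1-aligned); 10..12  -- tail padding (2B); sizeof = 12, alignof = 4
0..8  team  (8B, 1-aligned)
8..20  z  (12B, 1-aligned)
within Event: f at 8
8 + 8 = 16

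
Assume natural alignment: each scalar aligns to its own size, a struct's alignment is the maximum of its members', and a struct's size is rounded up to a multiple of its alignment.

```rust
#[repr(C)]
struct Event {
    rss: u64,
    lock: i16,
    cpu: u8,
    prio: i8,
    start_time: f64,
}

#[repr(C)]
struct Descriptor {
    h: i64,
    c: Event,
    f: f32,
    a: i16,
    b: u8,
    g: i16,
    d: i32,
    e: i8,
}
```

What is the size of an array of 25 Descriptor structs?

Event: 0..8  rss  (8B, 8-aligned); 8..10  lock  (2B, 2-aligned); 10..11  cpu  (1B, 1-aligned); 11..12  prio  (1B, 1-aligned); 12..16  -- padding (4B); 16..24  start_time  (8B, 8-aligned); sizeof = 24, alignof = 8
0..8  h  (8B, 8-aligned)
8..32  c  (24B, 8-aligned)
32..36  f  (4B, 4-aligned)
36..38  a  (2B, 2-aligned)
38..39  b  (1B, 1-aligned)
39..40  -- padding (1B)
40..42  g  (2B, 2-aligned)
42..44  -- padding (2B)
44..48  d  (4B, 4-aligned)
48..49  e  (1B, 1-aligned)
49..56  -- tail padding (7B)
sizeof = 56, alignof = 8
array of 25: 25 × 56 = 1400

1400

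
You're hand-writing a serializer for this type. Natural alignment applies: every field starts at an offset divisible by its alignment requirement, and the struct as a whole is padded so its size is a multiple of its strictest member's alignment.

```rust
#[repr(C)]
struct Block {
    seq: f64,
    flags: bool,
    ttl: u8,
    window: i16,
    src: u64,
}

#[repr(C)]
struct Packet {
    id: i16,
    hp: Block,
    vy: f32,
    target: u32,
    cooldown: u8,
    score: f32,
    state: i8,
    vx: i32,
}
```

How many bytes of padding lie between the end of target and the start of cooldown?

0

Block: @0: seq [8B, align 8] → 8; @8: flags [1B, align 1] → 9; @9: ttl [1B, align 1] → 10; @10: window [2B, align 2] → 12; +4 pad (align 8); @16: src [8B, align 8] → 24; size 24, align 8
@0: id [2B, align 2] → 2
+6 pad (align 8)
@8: hp [24B, align 8] → 32
@32: vy [4B, align 4] → 36
@36: target [4B, align 4] → 40
@40: cooldown [1B, align 1] → 41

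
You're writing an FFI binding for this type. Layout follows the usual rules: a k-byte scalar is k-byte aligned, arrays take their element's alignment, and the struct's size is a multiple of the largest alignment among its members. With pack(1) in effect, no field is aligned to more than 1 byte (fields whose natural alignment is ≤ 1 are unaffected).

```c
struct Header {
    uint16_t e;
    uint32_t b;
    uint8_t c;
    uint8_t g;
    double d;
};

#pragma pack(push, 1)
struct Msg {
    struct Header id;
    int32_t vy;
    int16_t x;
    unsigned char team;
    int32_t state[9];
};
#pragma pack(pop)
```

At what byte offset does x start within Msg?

28

Header: 0..2  e  (2B, 2-aligned); 2..4  -- padding (2B); 4..8  b  (4B, 4-aligned); 8..9  c  (1B, 1-aligned); 9..10  g  (1B, 1-aligned); 10..16  -- padding (6B); 16..24  d  (8B, 8-aligned); sizeof = 24, alignof = 8
0..24  id  (24B, 1-aligned)
24..28  vy  (4B, 1-aligned)
28..30  x  (2B, 1-aligned)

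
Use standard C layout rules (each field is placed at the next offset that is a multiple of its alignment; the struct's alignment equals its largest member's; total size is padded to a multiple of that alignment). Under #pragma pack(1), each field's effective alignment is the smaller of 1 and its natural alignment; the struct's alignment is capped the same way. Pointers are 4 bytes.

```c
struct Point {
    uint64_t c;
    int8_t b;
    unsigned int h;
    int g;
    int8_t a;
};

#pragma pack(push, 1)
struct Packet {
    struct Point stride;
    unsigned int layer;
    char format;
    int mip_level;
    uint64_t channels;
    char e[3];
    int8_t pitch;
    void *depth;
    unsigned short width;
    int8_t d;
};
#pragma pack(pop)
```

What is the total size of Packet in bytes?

Point: c at 0 (size 8, align 8) → ends 8; b at 8 (size 1, align 1) → ends 9; pad 3 to align 4 for h; h at 12 (size 4, align 4) → ends 16; g at 16 (size 4, align 4) → ends 20; a at 20 (size 1, align 1) → ends 21; tail pad 3 to reach multiple of 8; total 24 bytes, alignment 8
stride at 0 (size 24, align 1) → ends 24
layer at 24 (size 4, align 1) → ends 28
format at 28 (size 1, align 1) → ends 29
mip_level at 29 (size 4, align 1) → ends 33
channels at 33 (size 8, align 1) → ends 41
e at 41 (size 3, align 1) → ends 44
pitch at 44 (size 1, align 1) → ends 45
depth at 45 (size 4, align 1) → ends 49
width at 49 (size 2, align 1) → ends 51
d at 51 (size 1, align 1) → ends 52
total 52 bytes, alignment 1

52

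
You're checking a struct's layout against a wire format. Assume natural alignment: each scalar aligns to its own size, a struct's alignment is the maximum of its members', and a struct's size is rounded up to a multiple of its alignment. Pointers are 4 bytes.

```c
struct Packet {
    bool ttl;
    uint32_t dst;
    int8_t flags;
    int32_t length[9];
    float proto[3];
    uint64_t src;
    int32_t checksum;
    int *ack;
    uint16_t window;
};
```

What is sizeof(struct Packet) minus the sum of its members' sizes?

16

0..1  ttl  (1B, 1-aligned)
1..4  -- padding (3B)
4..8  dst  (4B, 4-aligned)
8..9  flags  (1B, 1-aligned)
9..12  -- padding (3B)
12..48  length  (36B, 4-aligned)
48..60  proto  (12B, 4-aligned)
60..64  -- padding (4B)
64..72  src  (8B, 8-aligned)
72..76  checksum  (4B, 4-aligned)
76..80  ack  (4B, 4-aligned)
80..82  window  (2B, 2-aligned)
82..88  -- tail padding (6B)
sizeof = 88, alignof = 8
data bytes 72, size 88 → padding 16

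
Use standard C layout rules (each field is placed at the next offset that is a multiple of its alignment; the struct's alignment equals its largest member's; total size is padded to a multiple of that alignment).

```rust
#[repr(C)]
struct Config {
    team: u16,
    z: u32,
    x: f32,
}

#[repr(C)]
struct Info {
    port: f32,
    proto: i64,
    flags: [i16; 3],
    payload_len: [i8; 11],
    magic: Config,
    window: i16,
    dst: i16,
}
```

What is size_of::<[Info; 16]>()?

896

Config: team at 0 (size 2, align 2) → ends 2; pad 2 to align 4 for z; z at 4 (size 4, align 4) → ends 8; x at 8 (size 4, align 4) → ends 12; total 12 bytes, alignment 4
port at 0 (size 4, align 4) → ends 4
pad 4 to align 8 for proto
proto at 8 (size 8, align 8) → ends 16
flags at 16 (size 6, align 2) → ends 22
payload_len at 22 (size 11, align 1) → ends 33
pad 3 to align 4 for magic
magic at 36 (size 12, align 4) → ends 48
window at 48 (size 2, align 2) → ends 50
dst at 50 (size 2, align 2) → ends 52
tail pad 4 to reach multiple of 8
total 56 bytes, alignment 8
array of 16: 16 × 56 = 896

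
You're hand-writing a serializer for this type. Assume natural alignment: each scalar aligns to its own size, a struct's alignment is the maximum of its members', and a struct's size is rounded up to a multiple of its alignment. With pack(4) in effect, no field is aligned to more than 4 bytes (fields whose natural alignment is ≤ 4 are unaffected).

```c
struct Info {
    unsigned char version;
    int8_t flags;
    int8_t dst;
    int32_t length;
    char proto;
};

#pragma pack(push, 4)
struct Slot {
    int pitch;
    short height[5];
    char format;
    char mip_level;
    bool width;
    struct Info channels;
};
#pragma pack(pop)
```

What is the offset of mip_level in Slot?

Info: 0..1  version  (1B, 1-aligned); 1..2  flags  (1B, 1-aligned); 2..3  dst  (1B, 1-aligned); 3..4  -- padding (1B); 4..8  length  (4B, 4-aligned); 8..9  proto  (1B, 1-aligned); 9..12  -- tail padding (3B); sizeof = 12, alignof = 4
0..4  pitch  (4B, 4-aligned)
4..14  height  (10B, 2-aligned)
14..15  format  (1B, 1-aligned)
15..16  mip_level  (1B, 1-aligned)

15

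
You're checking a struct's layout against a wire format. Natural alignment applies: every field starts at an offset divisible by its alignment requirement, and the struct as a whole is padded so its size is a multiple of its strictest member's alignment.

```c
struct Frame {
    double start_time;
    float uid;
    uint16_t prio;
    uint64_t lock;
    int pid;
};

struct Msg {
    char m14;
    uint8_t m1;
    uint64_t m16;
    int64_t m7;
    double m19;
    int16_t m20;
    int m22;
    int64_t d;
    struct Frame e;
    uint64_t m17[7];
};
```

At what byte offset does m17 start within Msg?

Frame: start_time at 0 (size 8, align 8) → ends 8; uid at 8 (size 4, align 4) → ends 12; prio at 12 (size 2, align 2) → ends 14; pad 2 to align 8 for lock; lock at 16 (size 8, align 8) → ends 24; pid at 24 (size 4, align 4) → ends 28; tail pad 4 to reach multiple of 8; total 32 bytes, alignment 8
m14 at 0 (size 1, align 1) → ends 1
m1 at 1 (size 1, align 1) → ends 2
pad 6 to align 8 for m16
m16 at 8 (size 8, align 8) → ends 16
m7 at 16 (size 8, align 8) → ends 24
m19 at 24 (size 8, align 8) → ends 32
m20 at 32 (size 2, align 2) → ends 34
pad 2 to align 4 for m22
m22 at 36 (size 4, align 4) → ends 40
d at 40 (size 8, align 8) → ends 48
e at 48 (size 32, align 8) → ends 80
m17 at 80 (size 56, align 8) → ends 136

80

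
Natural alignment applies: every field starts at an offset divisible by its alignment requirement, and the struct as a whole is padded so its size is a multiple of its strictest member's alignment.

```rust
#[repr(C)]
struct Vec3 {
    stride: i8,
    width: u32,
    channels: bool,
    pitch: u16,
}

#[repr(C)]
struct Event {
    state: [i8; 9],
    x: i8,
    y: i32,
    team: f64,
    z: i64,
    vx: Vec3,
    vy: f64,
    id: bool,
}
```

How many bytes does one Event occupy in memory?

64

Vec3: 0..1  stride  (1B, 1-aligned); 1..4  -- padding (3B); 4..8  width  (4B, 4-aligned); 8..9  channels  (1B, 1-aligned); 9..10  -- padding (1B); 10..12  pitch  (2B, 2-aligned); sizeof = 12, alignof = 4
0..9  state  (9B, 1-aligned)
9..10  x  (1B, 1-aligned)
10..12  -- padding (2B)
12..16  y  (4B, 4-aligned)
16..24  team  (8B, 8-aligned)
24..32  z  (8B, 8-aligned)
32..44  vx  (12B, 4-aligned)
44..48  -- padding (4B)
48..56  vy  (8B, 8-aligned)
56..57  id  (1B, 1-aligned)
57..64  -- tail padding (7B)
sizeof = 64, alignof = 8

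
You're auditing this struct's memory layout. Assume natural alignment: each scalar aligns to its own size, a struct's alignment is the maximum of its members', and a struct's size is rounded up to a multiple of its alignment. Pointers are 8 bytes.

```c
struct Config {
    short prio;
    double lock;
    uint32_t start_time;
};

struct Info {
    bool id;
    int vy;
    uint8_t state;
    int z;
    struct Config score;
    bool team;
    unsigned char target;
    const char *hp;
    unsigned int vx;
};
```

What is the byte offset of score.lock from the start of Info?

Config: @0: prio [2B, align 2] → 2; +6 pad (align 8); @8: lock [8B, align 8] → 16; @16: start_time [4B, align 4] → 20; +4 tail pad (align 8); size 24, align 8
@0: id [1B, align 1] → 1
+3 pad (align 4)
@4: vy [4B, align 4] → 8
@8: state [1B, align 1] → 9
+3 pad (align 4)
@12: z [4B, align 4] → 16
@16: score [24B, align 8] → 40
within Config: lock at 8
16 + 8 = 24

24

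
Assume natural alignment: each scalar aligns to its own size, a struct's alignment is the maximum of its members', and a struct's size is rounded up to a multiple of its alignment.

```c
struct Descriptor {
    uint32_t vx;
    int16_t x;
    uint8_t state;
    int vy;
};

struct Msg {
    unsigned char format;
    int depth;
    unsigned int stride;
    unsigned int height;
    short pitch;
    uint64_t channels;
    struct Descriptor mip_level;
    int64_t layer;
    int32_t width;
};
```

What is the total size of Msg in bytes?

Descriptor: vx at 0 (size 4, align 4) → ends 4; x at 4 (size 2, align 2) → ends 6; state at 6 (size 1, align 1) → ends 7; pad 1 to align 4 for vy; vy at 8 (size 4, align 4) → ends 12; total 12 bytes, alignment 4
format at 0 (size 1, align 1) → ends 1
pad 3 to align 4 for depth
depth at 4 (size 4, align 4) → ends 8
stride at 8 (size 4, align 4) → ends 12
height at 12 (size 4, align 4) → ends 16
pitch at 16 (size 2, align 2) → ends 18
pad 6 to align 8 for channels
channels at 24 (size 8, align 8) → ends 32
mip_level at 32 (size 12, align 4) → ends 44
pad 4 to align 8 for layer
layer at 48 (size 8, align 8) → ends 56
width at 56 (size 4, align 4) → ends 60
tail pad 4 to reach multiple of 8
total 64 bytes, alignment 8

64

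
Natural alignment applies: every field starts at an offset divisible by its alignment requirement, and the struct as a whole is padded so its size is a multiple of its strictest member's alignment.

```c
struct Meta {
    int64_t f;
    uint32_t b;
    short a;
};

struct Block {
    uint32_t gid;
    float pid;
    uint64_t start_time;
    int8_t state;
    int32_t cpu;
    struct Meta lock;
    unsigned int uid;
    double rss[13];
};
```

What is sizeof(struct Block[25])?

Meta: 0..8  f  (8B, 8-aligned); 8..12  b  (4B, 4-aligned); 12..14  a  (2B, 2-aligned); 14..16  -- tail padding (2B); sizeof = 16, alignof = 8
0..4  gid  (4B, 4-aligned)
4..8  pid  (4B, 4-aligned)
8..16  start_time  (8B, 8-aligned)
16..17  state  (1B, 1-aligned)
17..20  -- padding (3B)
20..24  cpu  (4B, 4-aligned)
24..40  lock  (16B, 8-aligned)
40..44  uid  (4B, 4-aligned)
44..48  -- padding (4B)
48..152  rss  (104B, 8-aligned)
sizeof = 152, alignof = 8
array of 25: 25 × 152 = 3800

3800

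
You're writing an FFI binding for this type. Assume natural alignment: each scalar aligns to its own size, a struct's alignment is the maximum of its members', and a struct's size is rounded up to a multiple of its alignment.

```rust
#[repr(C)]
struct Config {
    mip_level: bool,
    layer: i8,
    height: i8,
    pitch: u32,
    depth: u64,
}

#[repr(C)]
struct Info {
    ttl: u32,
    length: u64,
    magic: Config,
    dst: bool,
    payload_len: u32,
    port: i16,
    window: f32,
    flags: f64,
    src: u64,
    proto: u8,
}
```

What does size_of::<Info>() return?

72 bytes

Config: @0: mip_level [1B, align 1] → 1; @1: layer [1B, align 1] → 2; @2: height [1B, align 1] → 3; +1 pad (align 4); @4: pitch [4B, align 4] → 8; @8: depth [8B, align 8] → 16; size 16, align 8
@0: ttl [4B, align 4] → 4
+4 pad (align 8)
@8: length [8B, align 8] → 16
@16: magic [16B, align 8] → 32
@32: dst [1B, align 1] → 33
+3 pad (align 4)
@36: payload_len [4B, align 4] → 40
@40: port [2B, align 2] → 42
+2 pad (align 4)
@44: window [4B, align 4] → 48
@48: flags [8B, align 8] → 56
@56: src [8B, align 8] → 64
@64: proto [1B, align 1] → 65
+7 tail pad (align 8)
size 72, align 8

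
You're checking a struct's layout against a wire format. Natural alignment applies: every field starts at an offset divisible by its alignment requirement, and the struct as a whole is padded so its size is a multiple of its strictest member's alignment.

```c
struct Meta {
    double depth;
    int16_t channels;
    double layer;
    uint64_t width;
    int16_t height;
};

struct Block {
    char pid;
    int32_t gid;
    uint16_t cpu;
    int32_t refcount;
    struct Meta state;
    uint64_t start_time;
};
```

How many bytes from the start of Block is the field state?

16

Meta: depth at 0 (size 8, align 8) → ends 8; channels at 8 (size 2, align 2) → ends 10; pad 6 to align 8 for layer; layer at 16 (size 8, align 8) → ends 24; width at 24 (size 8, align 8) → ends 32; height at 32 (size 2, align 2) → ends 34; tail pad 6 to reach multiple of 8; total 40 bytes, alignment 8
pid at 0 (size 1, align 1) → ends 1
pad 3 to align 4 for gid
gid at 4 (size 4, align 4) → ends 8
cpu at 8 (size 2, align 2) → ends 10
pad 2 to align 4 for refcount
refcount at 12 (size 4, align 4) → ends 16
state at 16 (size 40, align 8) → ends 56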